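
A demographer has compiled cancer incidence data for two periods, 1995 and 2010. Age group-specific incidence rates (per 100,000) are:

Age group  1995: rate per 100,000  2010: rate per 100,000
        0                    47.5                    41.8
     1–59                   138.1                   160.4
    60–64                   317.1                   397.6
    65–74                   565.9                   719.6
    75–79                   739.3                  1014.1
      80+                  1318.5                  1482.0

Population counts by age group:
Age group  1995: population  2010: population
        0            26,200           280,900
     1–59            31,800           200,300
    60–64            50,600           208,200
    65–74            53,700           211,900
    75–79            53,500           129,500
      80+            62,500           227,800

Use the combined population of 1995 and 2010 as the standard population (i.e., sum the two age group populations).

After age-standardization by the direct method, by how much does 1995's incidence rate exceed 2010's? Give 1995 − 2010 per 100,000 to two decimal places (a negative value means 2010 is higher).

Combined standard total = 1,536,900; weights = 0.1998, 0.1510, 0.1684, 0.1728, 0.1191, 0.1889.
1995: 0.1998×47.5 + 0.1510×138.1 + 0.1684×317.1 + 0.1728×565.9 + 0.1191×739.3 + 0.1889×1318.5 = 518.6162 per 100,000.
2010: 0.1998×41.8 + 0.1510×160.4 + 0.1684×397.6 + 0.1728×719.6 + 0.1191×1014.1 + 0.1889×1482.0 = 624.5658 per 100,000.
Difference = 518.6162 − 624.5658 = -105.9496.

-105.95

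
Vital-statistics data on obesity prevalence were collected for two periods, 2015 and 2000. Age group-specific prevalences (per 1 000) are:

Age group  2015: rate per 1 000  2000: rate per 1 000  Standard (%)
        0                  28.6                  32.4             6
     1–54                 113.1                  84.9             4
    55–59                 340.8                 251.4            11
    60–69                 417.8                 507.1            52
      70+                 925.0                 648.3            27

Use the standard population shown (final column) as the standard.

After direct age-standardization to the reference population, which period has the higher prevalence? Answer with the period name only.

Standard weights: 0.06, 0.04, 0.11, 0.52, 0.27.
2015: 0.0600×28.6 + 0.0400×113.1 + 0.1100×340.8 + 0.5200×417.8 + 0.2700×925.0 = 510.7340 per 1 000.
2000: 0.0600×32.4 + 0.0400×84.9 + 0.1100×251.4 + 0.5200×507.1 + 0.2700×648.3 = 471.7270 per 1 000.

2015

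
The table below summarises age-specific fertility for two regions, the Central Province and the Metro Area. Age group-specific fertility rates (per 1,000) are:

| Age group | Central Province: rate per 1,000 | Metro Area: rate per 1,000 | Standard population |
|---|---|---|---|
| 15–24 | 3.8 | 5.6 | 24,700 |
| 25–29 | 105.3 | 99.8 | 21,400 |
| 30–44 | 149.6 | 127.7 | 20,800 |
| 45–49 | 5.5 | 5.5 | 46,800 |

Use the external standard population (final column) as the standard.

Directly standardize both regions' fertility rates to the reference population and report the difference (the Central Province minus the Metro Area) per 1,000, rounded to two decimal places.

Standard total = 113,700; weights = 0.2172, 0.1882, 0.1829, 0.4116.
The Central Province: 0.2172×3.8 + 0.1882×105.3 + 0.1829×149.6 + 0.4116×5.5 = 50.2758 per 1,000.
The Metro Area: 0.2172×5.6 + 0.1882×99.8 + 0.1829×127.7 + 0.4116×5.5 = 45.6253 per 1,000.
Difference = 50.2758 − 45.6253 = 4.6505.

4.65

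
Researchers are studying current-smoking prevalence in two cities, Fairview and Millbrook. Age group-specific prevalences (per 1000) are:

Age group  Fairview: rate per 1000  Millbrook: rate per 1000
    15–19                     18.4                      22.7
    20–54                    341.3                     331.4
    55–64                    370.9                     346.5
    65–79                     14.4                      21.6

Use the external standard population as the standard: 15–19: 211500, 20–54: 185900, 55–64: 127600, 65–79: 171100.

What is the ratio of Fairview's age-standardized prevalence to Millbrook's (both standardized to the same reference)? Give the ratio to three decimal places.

1.025

Standard total = 696100; weights = 0.3038, 0.2671, 0.1833, 0.2458.
Fairview: 0.3038×18.4 + 0.2671×341.3 + 0.1833×370.9 + 0.2458×14.4 = 168.2660 per 1000.
Millbrook: 0.3038×22.7 + 0.2671×331.4 + 0.1833×346.5 + 0.2458×21.6 = 164.2256 per 1000.
Ratio = 168.2660 ÷ 164.2256 = 1.02460.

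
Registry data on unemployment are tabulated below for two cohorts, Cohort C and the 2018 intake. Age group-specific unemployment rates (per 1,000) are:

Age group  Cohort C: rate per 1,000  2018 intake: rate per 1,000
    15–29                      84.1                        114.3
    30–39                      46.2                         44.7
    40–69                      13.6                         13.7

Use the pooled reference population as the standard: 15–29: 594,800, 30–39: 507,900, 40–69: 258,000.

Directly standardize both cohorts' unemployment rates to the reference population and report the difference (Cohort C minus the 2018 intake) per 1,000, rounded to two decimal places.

Standard total = 1,360,700; weights = 0.4371, 0.3733, 0.1896.
Cohort C: 0.4371×84.1 + 0.3733×46.2 + 0.1896×13.6 = 56.5859 per 1,000.
The 2018 intake: 0.4371×114.3 + 0.3733×44.7 + 0.1896×13.7 = 69.2462 per 1,000.
Difference = 56.5859 − 69.2462 = -12.6603.

-12.66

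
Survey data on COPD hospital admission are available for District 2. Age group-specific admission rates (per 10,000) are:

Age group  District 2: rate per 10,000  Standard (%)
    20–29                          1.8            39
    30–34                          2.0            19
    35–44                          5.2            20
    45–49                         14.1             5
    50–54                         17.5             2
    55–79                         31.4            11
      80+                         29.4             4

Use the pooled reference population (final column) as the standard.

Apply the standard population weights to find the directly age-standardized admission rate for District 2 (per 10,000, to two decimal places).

7.81

Standard weights: 0.39, 0.19, 0.20, 0.05, 0.02, 0.11, 0.04.
Standardized rate: 0.3900×1.8 + 0.1900×2.0 + 0.2000×5.2 + 0.0500×14.1 + 0.0200×17.5 + 0.1100×31.4 + 0.0400×29.4 = 7.8070 per 10,000.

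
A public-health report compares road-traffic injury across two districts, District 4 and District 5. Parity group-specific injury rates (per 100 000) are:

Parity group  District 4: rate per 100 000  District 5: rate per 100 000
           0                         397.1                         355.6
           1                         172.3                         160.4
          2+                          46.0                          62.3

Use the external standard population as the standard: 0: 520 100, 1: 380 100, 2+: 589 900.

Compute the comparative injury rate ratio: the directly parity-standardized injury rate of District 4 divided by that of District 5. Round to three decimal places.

1.058

Standard total = 1 490 100; weights = 0.3490, 0.2551, 0.3959.
District 4: 0.3490×397.1 + 0.2551×172.3 + 0.3959×46.0 = 200.7639 per 100 000.
District 5: 0.3490×355.6 + 0.2551×160.4 + 0.3959×62.3 = 189.6962 per 100 000.
Ratio = 200.7639 ÷ 189.6962 = 1.05834.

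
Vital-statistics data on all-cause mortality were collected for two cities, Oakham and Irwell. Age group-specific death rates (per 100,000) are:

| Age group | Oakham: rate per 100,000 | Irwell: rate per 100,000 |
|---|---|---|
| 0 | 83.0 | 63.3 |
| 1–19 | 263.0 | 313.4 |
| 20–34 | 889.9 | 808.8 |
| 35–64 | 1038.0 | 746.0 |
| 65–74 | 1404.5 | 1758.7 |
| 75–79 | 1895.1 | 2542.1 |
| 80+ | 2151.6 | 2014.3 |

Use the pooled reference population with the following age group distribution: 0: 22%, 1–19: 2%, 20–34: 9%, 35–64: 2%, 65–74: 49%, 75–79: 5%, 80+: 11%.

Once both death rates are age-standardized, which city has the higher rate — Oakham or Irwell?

Standard weights: 0.22, 0.02, 0.09, 0.02, 0.49, 0.05, 0.11.
Oakham: 0.2200×83.0 + 0.0200×263.0 + 0.0900×889.9 + 0.0200×1038.0 + 0.4900×1404.5 + 0.0500×1895.1 + 0.1100×2151.6 = 1144.0070 per 100,000.
Irwell: 0.2200×63.3 + 0.0200×313.4 + 0.0900×808.8 + 0.0200×746.0 + 0.4900×1758.7 + 0.0500×2542.1 + 0.1100×2014.3 = 1318.3470 per 100,000.

Irwell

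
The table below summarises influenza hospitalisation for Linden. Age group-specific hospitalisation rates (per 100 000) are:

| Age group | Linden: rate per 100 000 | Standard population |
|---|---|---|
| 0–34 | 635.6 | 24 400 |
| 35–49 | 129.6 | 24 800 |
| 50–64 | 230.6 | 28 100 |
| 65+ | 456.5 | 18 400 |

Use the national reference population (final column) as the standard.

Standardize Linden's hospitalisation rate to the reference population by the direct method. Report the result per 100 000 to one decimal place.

Standard total = 95 700; weights = 0.2550, 0.2591, 0.2936, 0.1923.
Standardized rate: 0.2550×635.6 + 0.2591×129.6 + 0.2936×230.6 + 0.1923×456.5 = 351.1200 per 100 000.

351.1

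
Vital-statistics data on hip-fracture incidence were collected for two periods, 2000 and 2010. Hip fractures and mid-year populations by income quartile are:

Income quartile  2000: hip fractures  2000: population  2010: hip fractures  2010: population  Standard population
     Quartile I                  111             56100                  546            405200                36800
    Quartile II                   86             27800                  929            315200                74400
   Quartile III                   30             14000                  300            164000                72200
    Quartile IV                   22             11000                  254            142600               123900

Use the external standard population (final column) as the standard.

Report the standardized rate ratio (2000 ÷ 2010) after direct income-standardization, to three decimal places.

Income-specific rates per 100000 for 2000: 197.86, 309.35, 214.29, 200.00.
For 2010: 134.75, 294.73, 182.93, 178.12.
Standard total = 307300; weights = 0.1198, 0.2421, 0.2349, 0.4032.
2000: 0.1198×197.86 + 0.2421×309.35 + 0.2349×214.29 + 0.4032×200.00 = 229.5755 per 100000.
2010: 0.1198×134.75 + 0.2421×294.73 + 0.2349×182.93 + 0.4032×178.12 = 202.2889 per 100000.
Ratio = 229.5755 ÷ 202.2889 = 1.13489.

1.135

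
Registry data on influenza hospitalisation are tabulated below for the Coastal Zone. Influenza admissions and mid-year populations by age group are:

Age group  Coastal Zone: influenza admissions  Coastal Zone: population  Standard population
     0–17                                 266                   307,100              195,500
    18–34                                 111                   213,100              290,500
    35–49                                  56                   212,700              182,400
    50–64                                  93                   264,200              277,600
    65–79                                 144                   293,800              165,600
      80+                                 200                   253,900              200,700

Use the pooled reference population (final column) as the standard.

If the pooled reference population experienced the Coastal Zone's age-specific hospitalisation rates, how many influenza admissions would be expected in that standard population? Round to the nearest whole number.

706

Age-specific rates per 100,000 for the Coastal Zone: 86.62, 52.09, 26.33, 35.20, 49.01, 78.77.
Expected influenza admissions = Σ (standard pop × age-specific rate ÷ 100,000)
= 195,500×86.62/100,000 + 290,500×52.09/100,000 + 182,400×26.33/100,000 + 277,600×35.20/100,000 + 165,600×49.01/100,000 + 200,700×78.77/100,000
= 169.34 + 151.32 + 48.02 + 97.72 + 81.17 + 158.09 = 705.65.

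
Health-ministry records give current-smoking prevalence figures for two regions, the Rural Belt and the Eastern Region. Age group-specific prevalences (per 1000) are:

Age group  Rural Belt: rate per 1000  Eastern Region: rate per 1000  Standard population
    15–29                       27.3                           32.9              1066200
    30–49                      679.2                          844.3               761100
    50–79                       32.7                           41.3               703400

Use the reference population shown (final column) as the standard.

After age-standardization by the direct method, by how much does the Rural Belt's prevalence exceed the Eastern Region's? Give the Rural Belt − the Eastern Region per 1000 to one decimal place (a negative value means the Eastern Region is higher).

-54.4

Standard total = 2530700; weights = 0.4213, 0.3007, 0.2779.
The Rural Belt: 0.4213×27.3 + 0.3007×679.2 + 0.2779×32.7 = 224.8578 per 1000.
The Eastern Region: 0.4213×32.9 + 0.3007×844.3 + 0.2779×41.3 = 279.2607 per 1000.
Difference = 224.8578 − 279.2607 = -54.4030.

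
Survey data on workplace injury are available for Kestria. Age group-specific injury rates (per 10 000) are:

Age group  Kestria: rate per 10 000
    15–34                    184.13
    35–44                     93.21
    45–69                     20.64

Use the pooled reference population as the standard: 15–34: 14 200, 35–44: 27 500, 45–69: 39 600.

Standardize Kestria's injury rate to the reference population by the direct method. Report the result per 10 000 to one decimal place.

Standard total = 81 300; weights = 0.1747, 0.3383, 0.4871.
Standardized rate: 0.1747×184.13 + 0.3383×93.21 + 0.4871×20.64 = 73.7425 per 10 000.

73.7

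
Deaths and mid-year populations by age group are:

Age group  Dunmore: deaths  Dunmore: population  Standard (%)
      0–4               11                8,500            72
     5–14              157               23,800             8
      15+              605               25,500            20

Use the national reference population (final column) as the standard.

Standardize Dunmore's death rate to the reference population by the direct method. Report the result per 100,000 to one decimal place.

Age-specific rates per 100,000 for Dunmore: 129.41, 659.66, 2372.55.
Standard weights: 0.72, 0.08, 0.20.
Standardized rate: 0.7200×129.41 + 0.0800×659.66 + 0.2000×2372.55 = 620.4594 per 100,000.

620.5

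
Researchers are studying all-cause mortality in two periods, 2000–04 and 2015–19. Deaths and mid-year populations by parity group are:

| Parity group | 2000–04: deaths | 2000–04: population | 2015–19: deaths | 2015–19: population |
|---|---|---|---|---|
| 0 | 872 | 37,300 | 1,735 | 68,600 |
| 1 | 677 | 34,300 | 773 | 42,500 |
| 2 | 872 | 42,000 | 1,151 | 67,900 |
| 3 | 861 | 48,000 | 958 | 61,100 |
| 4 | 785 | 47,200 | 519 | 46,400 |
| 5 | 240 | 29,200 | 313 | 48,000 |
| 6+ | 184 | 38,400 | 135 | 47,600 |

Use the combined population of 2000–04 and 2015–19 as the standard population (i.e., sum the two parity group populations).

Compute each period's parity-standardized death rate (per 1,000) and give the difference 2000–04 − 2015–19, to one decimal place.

2.1

Parity-specific rates per 1,000 for 2000–04: 23.378, 19.738, 20.762, 17.938, 16.631, 8.219, 4.792.
For 2015–19: 25.292, 18.188, 16.951, 15.679, 11.185, 6.521, 2.836.
Combined standard total = 658,500; weights = 0.1608, 0.1166, 0.1669, 0.1657, 0.1421, 0.1172, 0.1306.
2000–04: 0.1608×23.378 + 0.1166×19.738 + 0.1669×20.762 + 0.1657×17.938 + 0.1421×16.631 + 0.1172×8.219 + 0.1306×4.792 = 16.4519 per 1,000.
2015–19: 0.1608×25.292 + 0.1166×18.188 + 0.1669×16.951 + 0.1657×15.679 + 0.1421×11.185 + 0.1172×6.521 + 0.1306×2.836 = 14.3403 per 1,000.
Difference = 16.4519 − 14.3403 = 2.1117.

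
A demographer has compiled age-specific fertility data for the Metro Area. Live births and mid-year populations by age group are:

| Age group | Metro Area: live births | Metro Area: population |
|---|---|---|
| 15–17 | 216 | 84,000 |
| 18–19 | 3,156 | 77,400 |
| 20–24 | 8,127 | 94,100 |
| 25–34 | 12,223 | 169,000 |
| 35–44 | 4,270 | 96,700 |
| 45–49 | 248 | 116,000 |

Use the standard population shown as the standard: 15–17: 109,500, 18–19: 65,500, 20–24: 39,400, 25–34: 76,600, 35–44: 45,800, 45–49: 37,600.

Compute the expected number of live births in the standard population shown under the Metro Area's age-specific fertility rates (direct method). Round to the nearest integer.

13998

Age-specific rates per 1,000 for the Metro Area: 2.571, 40.775, 86.366, 72.325, 44.157, 2.138.
Expected live births = Σ (standard pop × age-specific rate ÷ 1,000)
= 109,500×2.571/1,000 + 65,500×40.775/1,000 + 39,400×86.366/1,000 + 76,600×72.325/1,000 + 45,800×44.157/1,000 + 37,600×2.138/1,000
= 281.57 + 2670.78 + 3402.80 + 5540.13 + 2022.40 + 80.39 = 13998.06.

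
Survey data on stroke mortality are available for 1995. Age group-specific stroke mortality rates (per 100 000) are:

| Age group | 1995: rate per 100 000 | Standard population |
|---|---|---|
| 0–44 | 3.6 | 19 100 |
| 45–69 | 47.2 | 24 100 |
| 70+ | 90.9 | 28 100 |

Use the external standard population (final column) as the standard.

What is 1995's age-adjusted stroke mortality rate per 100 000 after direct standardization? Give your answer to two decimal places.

Standard total = 71 300; weights = 0.2679, 0.3380, 0.3941.
Standardized rate: 0.2679×3.6 + 0.3380×47.2 + 0.3941×90.9 = 52.7429 per 100 000.

52.74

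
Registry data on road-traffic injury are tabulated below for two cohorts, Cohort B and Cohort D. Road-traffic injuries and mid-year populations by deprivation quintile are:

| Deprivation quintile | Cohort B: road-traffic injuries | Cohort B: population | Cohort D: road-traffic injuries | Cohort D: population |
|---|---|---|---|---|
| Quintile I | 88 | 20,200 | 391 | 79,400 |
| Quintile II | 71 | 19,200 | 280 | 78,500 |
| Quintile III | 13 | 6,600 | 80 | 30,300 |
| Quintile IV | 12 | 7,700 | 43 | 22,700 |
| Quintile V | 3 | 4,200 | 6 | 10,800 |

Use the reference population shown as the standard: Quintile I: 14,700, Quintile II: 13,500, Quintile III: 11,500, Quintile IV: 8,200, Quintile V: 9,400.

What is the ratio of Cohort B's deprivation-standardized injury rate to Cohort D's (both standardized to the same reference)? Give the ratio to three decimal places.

Deprivation-specific rates per 100,000 for Cohort B: 435.64, 369.79, 196.97, 155.84, 71.43.
For Cohort D: 492.44, 356.69, 264.03, 189.43, 55.56.
Standard total = 57,300; weights = 0.2565, 0.2356, 0.2007, 0.1431, 0.1640.
Cohort B: 0.2565×435.64 + 0.2356×369.79 + 0.2007×196.97 + 0.1431×155.84 + 0.1640×71.43 = 272.4372 per 100,000.
Cohort D: 0.2565×492.44 + 0.2356×356.69 + 0.2007×264.03 + 0.1431×189.43 + 0.1640×55.56 = 299.5817 per 100,000.
Ratio = 272.4372 ÷ 299.5817 = 0.90939.

0.909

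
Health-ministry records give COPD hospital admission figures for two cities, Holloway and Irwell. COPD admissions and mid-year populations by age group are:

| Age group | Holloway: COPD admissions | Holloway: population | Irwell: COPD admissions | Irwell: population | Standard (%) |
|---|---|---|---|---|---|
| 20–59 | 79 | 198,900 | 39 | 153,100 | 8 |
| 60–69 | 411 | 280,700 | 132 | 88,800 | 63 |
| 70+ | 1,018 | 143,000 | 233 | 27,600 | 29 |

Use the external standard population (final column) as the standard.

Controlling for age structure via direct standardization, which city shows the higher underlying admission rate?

Age-specific rates per 10,000 for Holloway: 3.97, 14.64, 71.19.
For Irwell: 2.55, 14.86, 84.42.
Standard weights: 0.08, 0.63, 0.29.
Holloway: 0.0800×3.97 + 0.6300×14.64 + 0.2900×71.19 = 30.1869 per 10,000.
Irwell: 0.0800×2.55 + 0.6300×14.86 + 0.2900×84.42 = 34.0505 per 10,000.
The crude rates (24.22 vs 14.99) would put Holloway higher, but that reflects its age composition; once standardized to a common age structure, Irwell has the higher underlying rate.

Irwell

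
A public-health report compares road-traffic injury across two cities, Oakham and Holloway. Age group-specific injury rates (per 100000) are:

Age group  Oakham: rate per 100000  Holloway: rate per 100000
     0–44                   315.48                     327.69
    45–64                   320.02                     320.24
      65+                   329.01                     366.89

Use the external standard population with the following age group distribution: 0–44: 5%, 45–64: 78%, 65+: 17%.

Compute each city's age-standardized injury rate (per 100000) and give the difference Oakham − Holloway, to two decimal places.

Standard weights: 0.05, 0.78, 0.17.
Oakham: 0.0500×315.48 + 0.7800×320.02 + 0.1700×329.01 = 321.3213 per 100000.
Holloway: 0.0500×327.69 + 0.7800×320.24 + 0.1700×366.89 = 328.5430 per 100000.
Difference = 321.3213 − 328.5430 = -7.2217.

-7.22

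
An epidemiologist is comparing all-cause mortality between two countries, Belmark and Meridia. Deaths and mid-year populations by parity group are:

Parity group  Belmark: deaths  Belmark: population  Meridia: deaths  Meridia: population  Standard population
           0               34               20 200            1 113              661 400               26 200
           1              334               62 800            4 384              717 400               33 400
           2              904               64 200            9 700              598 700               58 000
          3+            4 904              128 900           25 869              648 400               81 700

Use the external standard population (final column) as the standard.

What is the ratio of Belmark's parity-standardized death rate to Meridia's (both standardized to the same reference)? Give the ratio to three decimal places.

Parity-specific rates per 100 000 for Belmark: 168.32, 531.85, 1408.10, 3804.50.
For Meridia: 168.28, 611.10, 1620.18, 3989.67.
Standard total = 199 300; weights = 0.1315, 0.1676, 0.2910, 0.4099.
Belmark: 0.1315×168.32 + 0.1676×531.85 + 0.2910×1408.10 + 0.4099×3804.50 = 2080.6372 per 100 000.
Meridia: 0.1315×168.28 + 0.1676×611.10 + 0.2910×1620.18 + 0.4099×3989.67 = 2231.5382 per 100 000.
Ratio = 2080.6372 ÷ 2231.5382 = 0.93238.

0.932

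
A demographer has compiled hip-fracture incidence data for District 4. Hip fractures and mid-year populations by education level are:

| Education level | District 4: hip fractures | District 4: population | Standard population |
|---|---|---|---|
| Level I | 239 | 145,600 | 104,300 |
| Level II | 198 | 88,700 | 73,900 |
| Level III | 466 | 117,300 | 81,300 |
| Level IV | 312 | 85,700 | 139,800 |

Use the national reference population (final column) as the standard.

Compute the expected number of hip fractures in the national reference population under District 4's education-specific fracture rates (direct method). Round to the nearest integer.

Education-specific rates per 100,000 for District 4: 164.15, 223.22, 397.27, 364.06.
Expected hip fractures = Σ (standard pop × education-specific rate ÷ 100,000)
= 104,300×164.15/100,000 + 73,900×223.22/100,000 + 81,300×397.27/100,000 + 139,800×364.06/100,000
= 171.21 + 164.96 + 322.98 + 508.96 = 1168.11.

1168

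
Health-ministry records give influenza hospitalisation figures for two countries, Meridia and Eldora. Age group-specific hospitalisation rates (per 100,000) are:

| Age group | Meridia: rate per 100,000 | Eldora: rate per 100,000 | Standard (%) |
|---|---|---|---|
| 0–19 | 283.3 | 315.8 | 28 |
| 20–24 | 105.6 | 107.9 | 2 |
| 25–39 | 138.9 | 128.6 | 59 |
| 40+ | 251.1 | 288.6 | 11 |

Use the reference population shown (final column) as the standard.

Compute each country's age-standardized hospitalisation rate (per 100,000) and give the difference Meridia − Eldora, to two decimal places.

Standard weights: 0.28, 0.02, 0.59, 0.11.
Meridia: 0.2800×283.3 + 0.0200×105.6 + 0.5900×138.9 + 0.1100×251.1 = 191.0080 per 100,000.
Eldora: 0.2800×315.8 + 0.0200×107.9 + 0.5900×128.6 + 0.1100×288.6 = 198.2020 per 100,000.
Difference = 191.0080 − 198.2020 = -7.1940.

-7.19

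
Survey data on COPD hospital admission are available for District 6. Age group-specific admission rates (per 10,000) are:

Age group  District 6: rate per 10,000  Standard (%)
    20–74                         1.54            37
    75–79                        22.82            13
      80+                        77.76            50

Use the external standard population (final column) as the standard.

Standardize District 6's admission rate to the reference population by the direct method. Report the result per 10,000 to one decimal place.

Standard weights: 0.37, 0.13, 0.50.
Standardized rate: 0.3700×1.54 + 0.1300×22.82 + 0.5000×77.76 = 42.4164 per 10,000.

42.4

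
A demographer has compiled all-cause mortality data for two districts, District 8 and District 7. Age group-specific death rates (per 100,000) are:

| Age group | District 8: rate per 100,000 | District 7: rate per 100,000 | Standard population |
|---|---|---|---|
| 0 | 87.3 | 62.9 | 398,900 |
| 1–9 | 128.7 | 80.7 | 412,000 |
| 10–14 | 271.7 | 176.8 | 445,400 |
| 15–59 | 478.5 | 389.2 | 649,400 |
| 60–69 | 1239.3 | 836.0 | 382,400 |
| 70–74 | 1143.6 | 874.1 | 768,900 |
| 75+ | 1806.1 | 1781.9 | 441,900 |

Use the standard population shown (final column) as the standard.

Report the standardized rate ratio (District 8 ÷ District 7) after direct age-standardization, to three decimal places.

Standard total = 3,498,900; weights = 0.1140, 0.1178, 0.1273, 0.1856, 0.1093, 0.2198, 0.1263.
District 8: 0.1140×87.3 + 0.1178×128.7 + 0.1273×271.7 + 0.1856×478.5 + 0.1093×1239.3 + 0.2198×1143.6 + 0.1263×1806.1 = 763.3655 per 100,000.
District 7: 0.1140×62.9 + 0.1178×80.7 + 0.1273×176.8 + 0.1856×389.2 + 0.1093×836.0 + 0.2198×874.1 + 0.1263×1781.9 = 619.9194 per 100,000.
Ratio = 763.3655 ÷ 619.9194 = 1.23139.

1.231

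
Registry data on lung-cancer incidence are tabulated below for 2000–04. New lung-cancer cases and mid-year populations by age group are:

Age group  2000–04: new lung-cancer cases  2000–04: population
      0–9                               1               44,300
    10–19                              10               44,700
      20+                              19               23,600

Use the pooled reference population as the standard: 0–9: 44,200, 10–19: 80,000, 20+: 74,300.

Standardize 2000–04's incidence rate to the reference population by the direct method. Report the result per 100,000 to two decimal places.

39.65

Age-specific rates per 100,000 for 2000–04: 2.26, 22.37, 80.51.
Standard total = 198,500; weights = 0.2227, 0.4030, 0.3743.
Standardized rate: 0.2227×2.26 + 0.4030×22.37 + 0.3743×80.51 = 39.6537 per 100,000.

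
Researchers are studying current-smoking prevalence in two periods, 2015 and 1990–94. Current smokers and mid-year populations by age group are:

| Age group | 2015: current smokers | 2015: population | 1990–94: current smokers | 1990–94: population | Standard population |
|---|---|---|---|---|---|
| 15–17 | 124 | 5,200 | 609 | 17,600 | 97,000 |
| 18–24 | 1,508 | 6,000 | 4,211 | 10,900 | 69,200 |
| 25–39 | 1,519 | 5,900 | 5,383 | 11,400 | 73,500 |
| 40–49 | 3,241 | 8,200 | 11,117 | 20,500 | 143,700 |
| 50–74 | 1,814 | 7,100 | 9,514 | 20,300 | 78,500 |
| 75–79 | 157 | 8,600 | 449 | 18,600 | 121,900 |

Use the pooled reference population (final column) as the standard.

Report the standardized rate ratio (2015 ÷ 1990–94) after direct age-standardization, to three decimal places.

Age-specific rates per 1,000 for 2015: 23.846, 251.333, 257.458, 395.244, 255.493, 18.256.
For 1990–94: 34.602, 386.330, 472.193, 542.293, 468.670, 24.140.
Standard total = 583,800; weights = 0.1662, 0.1185, 0.1259, 0.2461, 0.1345, 0.2088.
2015: 0.1662×23.846 + 0.1185×251.333 + 0.1259×257.458 + 0.2461×395.244 + 0.1345×255.493 + 0.2088×18.256 = 201.6215 per 1,000.
1990–94: 0.1662×34.602 + 0.1185×386.330 + 0.1259×472.193 + 0.2461×542.293 + 0.1345×468.670 + 0.2088×24.140 = 312.5340 per 1,000.
Ratio = 201.6215 ÷ 312.5340 = 0.64512.

0.645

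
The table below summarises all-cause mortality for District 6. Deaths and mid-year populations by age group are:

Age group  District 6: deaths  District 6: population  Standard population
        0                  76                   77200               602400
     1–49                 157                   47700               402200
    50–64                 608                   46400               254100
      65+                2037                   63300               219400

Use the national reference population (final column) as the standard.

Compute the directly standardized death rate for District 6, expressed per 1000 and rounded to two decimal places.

8.33

Age-specific rates per 1000 for District 6: 0.984, 3.291, 13.103, 32.180.
Standard total = 1478100; weights = 0.4076, 0.2721, 0.1719, 0.1484.
Standardized rate: 0.4076×0.984 + 0.2721×3.291 + 0.1719×13.103 + 0.1484×32.180 = 8.3261 per 1000.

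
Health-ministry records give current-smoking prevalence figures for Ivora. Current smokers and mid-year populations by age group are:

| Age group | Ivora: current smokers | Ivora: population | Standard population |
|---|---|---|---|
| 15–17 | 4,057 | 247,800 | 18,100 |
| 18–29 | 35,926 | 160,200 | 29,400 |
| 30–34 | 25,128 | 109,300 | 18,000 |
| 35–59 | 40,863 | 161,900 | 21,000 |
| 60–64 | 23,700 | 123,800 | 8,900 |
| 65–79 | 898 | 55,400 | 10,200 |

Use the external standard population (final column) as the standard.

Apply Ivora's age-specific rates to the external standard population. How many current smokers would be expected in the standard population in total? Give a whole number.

18197

Age-specific rates per 1,000 for Ivora: 16.372, 224.257, 229.899, 252.397, 191.438, 16.209.
Expected current smokers = Σ (standard pop × age-specific rate ÷ 1,000)
= 18,100×16.372/1,000 + 29,400×224.257/1,000 + 18,000×229.899/1,000 + 21,000×252.397/1,000 + 8,900×191.438/1,000 + 10,200×16.209/1,000
= 296.33 + 6593.16 + 4138.19 + 5300.33 + 1703.80 + 165.34 = 18197.14.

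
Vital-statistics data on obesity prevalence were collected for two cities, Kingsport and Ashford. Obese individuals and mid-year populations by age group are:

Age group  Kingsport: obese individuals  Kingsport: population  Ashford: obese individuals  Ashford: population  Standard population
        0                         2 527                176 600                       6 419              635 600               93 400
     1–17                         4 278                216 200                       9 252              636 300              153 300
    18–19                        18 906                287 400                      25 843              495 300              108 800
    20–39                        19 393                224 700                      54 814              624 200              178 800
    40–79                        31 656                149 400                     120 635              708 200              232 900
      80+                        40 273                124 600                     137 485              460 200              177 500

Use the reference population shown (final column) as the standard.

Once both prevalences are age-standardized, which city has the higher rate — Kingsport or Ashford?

Age-specific rates per 1 000 for Kingsport: 14.309, 19.787, 65.783, 86.306, 211.888, 323.218.
For Ashford: 10.099, 14.540, 52.176, 87.815, 170.340, 298.751.
Standard total = 944 700; weights = 0.0989, 0.1623, 0.1152, 0.1893, 0.2465, 0.1879.
Kingsport: 0.0989×14.309 + 0.1623×19.787 + 0.1152×65.783 + 0.1893×86.306 + 0.2465×211.888 + 0.1879×323.218 = 141.5036 per 1 000.
Ashford: 0.0989×10.099 + 0.1623×14.540 + 0.1152×52.176 + 0.1893×87.815 + 0.2465×170.340 + 0.1879×298.751 = 124.1144 per 1 000.
The crude rates (99.27 vs 99.57) would put Ashford higher, but that reflects its age composition; once standardized to a common age structure, Kingsport has the higher underlying rate.

Kingsport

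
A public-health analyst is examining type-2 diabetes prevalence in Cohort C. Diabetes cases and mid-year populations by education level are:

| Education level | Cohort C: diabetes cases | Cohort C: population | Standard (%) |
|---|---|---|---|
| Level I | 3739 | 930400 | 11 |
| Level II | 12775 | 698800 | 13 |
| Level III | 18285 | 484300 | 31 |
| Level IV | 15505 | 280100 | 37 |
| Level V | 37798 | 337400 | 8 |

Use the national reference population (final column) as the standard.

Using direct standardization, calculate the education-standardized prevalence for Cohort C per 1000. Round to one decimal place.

44.0

Education-specific rates per 1000 for Cohort C: 4.019, 18.281, 37.756, 55.355, 112.027.
Standard weights: 0.11, 0.13, 0.31, 0.37, 0.08.
Standardized rate: 0.1100×4.019 + 0.1300×18.281 + 0.3100×37.756 + 0.3700×55.355 + 0.0800×112.027 = 43.9665 per 1000.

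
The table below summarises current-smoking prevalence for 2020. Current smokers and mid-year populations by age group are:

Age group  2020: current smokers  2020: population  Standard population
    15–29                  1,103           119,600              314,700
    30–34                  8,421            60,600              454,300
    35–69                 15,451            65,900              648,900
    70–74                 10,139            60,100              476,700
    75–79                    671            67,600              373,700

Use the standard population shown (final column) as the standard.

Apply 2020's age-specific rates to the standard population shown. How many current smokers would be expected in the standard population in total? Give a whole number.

302304

Age-specific rates per 1,000 for 2020: 9.222, 138.960, 234.461, 168.702, 9.926.
Expected current smokers = Σ (standard pop × age-specific rate ÷ 1,000)
= 314,700×9.222/1,000 + 454,300×138.960/1,000 + 648,900×234.461/1,000 + 476,700×168.702/1,000 + 373,700×9.926/1,000
= 2902.29 + 63129.71 + 152141.94 + 80420.32 + 3709.36 = 302303.62.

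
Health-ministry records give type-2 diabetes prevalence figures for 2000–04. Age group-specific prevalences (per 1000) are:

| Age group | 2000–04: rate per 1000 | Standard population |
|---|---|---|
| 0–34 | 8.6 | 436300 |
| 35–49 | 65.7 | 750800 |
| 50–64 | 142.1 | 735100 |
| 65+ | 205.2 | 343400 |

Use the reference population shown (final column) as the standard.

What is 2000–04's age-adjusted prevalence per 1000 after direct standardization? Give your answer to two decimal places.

100.64

Standard total = 2265600; weights = 0.1926, 0.3314, 0.3245, 0.1516.
Standardized rate: 0.1926×8.6 + 0.3314×65.7 + 0.3245×142.1 + 0.1516×205.2 = 100.6370 per 1000.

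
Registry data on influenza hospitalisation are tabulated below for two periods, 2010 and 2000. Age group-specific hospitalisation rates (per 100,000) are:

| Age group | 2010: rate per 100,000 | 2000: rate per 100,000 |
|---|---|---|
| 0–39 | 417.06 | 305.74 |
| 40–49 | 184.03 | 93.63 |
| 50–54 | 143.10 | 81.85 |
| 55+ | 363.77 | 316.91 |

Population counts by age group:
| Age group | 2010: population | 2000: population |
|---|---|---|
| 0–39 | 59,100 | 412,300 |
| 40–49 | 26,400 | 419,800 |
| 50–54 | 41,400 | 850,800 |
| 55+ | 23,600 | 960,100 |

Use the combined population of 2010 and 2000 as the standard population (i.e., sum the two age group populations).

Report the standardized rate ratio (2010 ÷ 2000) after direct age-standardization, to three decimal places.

Combined standard total = 2,793,500; weights = 0.1687, 0.1597, 0.3194, 0.3521.
2010: 0.1687×417.06 + 0.1597×184.03 + 0.3194×143.10 + 0.3521×363.77 = 273.5746 per 100,000.
2000: 0.1687×305.74 + 0.1597×93.63 + 0.3194×81.85 + 0.3521×316.91 = 204.2866 per 100,000.
Ratio = 273.5746 ÷ 204.2866 = 1.33917.

1.339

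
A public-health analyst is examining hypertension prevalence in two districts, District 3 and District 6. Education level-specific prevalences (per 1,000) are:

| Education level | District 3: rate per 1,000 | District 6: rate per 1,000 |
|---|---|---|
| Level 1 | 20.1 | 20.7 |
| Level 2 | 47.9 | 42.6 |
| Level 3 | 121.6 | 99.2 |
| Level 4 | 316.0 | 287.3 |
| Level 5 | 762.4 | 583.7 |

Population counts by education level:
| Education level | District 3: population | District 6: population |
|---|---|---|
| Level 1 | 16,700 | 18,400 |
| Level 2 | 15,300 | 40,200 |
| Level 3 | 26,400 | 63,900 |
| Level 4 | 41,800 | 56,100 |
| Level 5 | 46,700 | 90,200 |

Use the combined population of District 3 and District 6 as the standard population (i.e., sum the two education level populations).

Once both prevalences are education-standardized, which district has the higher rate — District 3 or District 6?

District 3

Combined standard total = 415,700; weights = 0.0844, 0.1335, 0.2172, 0.2355, 0.3293.
District 3: 0.0844×20.1 + 0.1335×47.9 + 0.2172×121.6 + 0.2355×316.0 + 0.3293×762.4 = 360.0034 per 1,000.
District 6: 0.0844×20.7 + 0.1335×42.6 + 0.2172×99.2 + 0.2355×287.3 + 0.3293×583.7 = 288.8714 per 1,000.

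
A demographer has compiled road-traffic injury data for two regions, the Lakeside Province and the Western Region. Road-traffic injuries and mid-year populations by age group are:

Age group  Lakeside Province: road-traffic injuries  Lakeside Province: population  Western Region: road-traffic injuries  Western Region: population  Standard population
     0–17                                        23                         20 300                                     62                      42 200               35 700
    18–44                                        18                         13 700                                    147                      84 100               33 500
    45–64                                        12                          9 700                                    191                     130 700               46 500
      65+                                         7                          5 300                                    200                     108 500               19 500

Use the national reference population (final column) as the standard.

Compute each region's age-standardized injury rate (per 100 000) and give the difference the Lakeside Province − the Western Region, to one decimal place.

-34.9

Age-specific rates per 100 000 for the Lakeside Province: 113.30, 131.39, 123.71, 132.08.
For the Western Region: 146.92, 174.79, 146.14, 184.33.
Standard total = 135 200; weights = 0.2641, 0.2478, 0.3439, 0.1442.
The Lakeside Province: 0.2641×113.30 + 0.2478×131.39 + 0.3439×123.71 + 0.1442×132.08 = 124.0705 per 100 000.
The Western Region: 0.2641×146.92 + 0.2478×174.79 + 0.3439×146.14 + 0.1442×184.33 = 158.9523 per 100 000.
Difference = 124.0705 − 158.9523 = -34.8818.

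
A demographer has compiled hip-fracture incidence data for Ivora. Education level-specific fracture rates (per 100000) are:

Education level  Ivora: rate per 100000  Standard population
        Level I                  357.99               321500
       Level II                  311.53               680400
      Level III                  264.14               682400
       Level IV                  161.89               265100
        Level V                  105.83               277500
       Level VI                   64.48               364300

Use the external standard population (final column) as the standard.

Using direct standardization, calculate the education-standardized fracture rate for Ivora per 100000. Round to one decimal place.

232.7

Standard total = 2591200; weights = 0.1241, 0.2626, 0.2634, 0.1023, 0.1071, 0.1406.
Standardized rate: 0.1241×357.99 + 0.2626×311.53 + 0.2634×264.14 + 0.1023×161.89 + 0.1071×105.83 + 0.1406×64.48 = 232.7427 per 100000.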